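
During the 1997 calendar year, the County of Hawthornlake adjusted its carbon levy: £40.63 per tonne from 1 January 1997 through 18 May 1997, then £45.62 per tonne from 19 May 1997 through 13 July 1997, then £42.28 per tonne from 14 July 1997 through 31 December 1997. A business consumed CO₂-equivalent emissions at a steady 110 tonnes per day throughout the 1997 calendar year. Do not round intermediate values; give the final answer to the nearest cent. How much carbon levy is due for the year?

£1,693,069.40

1 January – 18 May 1997: 138 days × 110 tonnes/day = 15,180 tonnes at £40.63/tonne → £616,763.40
19 May – 13 July 1997: 56 days × 110 tonnes/day = 6,160 tonnes at £45.62/tonne → £281,019.20
14 July – 31 December 1997: 171 days × 110 tonnes/day = 18,810 tonnes at £42.28/tonne → £795,286.80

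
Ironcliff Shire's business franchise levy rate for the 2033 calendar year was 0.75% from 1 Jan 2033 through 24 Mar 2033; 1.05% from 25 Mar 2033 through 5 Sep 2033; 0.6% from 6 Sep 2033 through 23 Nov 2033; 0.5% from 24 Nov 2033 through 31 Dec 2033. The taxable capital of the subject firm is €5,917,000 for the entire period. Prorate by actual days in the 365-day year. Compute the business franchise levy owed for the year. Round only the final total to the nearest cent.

€48,940.88

1 Jan – 24 Mar 2033: 83 days at 0.75% → €5,917,000 × 0.75% × 83/365 = €10,091.3219
25 Mar – 5 Sep 2033: 165 days at 1.05% → €5,917,000 × 1.05% × 165/365 = €28,085.4863
6 Sep – 23 Nov 2033: 79 days at 0.6% → €5,917,000 × 0.6% × 79/365 = €7,683.9945
24 Nov – 31 Dec 2033: 38 days at 0.5% → €5,917,000 × 0.5% × 38/365 = €3,080.0822
Total = €48,940.8849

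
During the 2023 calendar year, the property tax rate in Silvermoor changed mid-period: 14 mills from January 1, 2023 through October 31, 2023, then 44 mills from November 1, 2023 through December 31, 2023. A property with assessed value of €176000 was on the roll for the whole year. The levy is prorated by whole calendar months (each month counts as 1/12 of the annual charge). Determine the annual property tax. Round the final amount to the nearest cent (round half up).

€3344.00

January 1 – October 31, 2023: 10 months at 14 mills → €176000 × 1.4% × 10/12 = €2053.3333
November 1 – December 31, 2023: 2 months at 44 mills → €176000 × 4.4% × 2/12 = €1290.6667
Total = €3344.0000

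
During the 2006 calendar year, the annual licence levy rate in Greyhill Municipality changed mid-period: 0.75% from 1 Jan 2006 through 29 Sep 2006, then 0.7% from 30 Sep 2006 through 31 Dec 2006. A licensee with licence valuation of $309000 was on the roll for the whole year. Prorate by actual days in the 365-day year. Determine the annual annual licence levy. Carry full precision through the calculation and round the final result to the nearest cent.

1 Jan – 29 Sep 2006: 272 days at 0.75% → $309000 × 0.75% × 272/365 = $1727.0137
30 Sep – 31 Dec 2006: 93 days at 0.7% → $309000 × 0.7% × 93/365 = $551.1205
Total = $2278.1342

$2278.13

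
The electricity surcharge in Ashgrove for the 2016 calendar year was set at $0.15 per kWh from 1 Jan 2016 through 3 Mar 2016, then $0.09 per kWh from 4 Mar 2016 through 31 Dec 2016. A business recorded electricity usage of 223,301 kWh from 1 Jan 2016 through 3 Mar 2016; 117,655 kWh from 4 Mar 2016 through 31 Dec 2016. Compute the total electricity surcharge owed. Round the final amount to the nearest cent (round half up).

1 Jan – 3 Mar 2016: 223,301 kWh at $0.15/kWh → $33,495.15
4 Mar – 31 Dec 2016: 117,655 kWh at $0.09/kWh → $10,588.95

$44,084.10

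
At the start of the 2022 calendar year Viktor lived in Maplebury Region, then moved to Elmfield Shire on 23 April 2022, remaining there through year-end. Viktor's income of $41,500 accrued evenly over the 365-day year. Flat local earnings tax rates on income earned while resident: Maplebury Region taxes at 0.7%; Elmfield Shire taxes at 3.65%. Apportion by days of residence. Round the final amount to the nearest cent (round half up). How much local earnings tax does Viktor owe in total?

$1,139.09

Maplebury Region, 1 January – 22 April 2022: 112 days → $41,500 × 0.7% × 112/365 = $89.1397
Elmfield Shire, 23 April – 31 December 2022: 253 days → $41,500 × 3.65% × 253/365 = $1,049.9500
Total = $1,139.0897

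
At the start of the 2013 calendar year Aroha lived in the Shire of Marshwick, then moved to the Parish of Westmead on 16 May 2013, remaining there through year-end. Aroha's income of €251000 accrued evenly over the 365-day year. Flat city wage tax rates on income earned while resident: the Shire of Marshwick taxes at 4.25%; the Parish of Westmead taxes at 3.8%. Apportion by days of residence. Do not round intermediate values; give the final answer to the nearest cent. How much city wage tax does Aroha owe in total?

€9955.76

The Shire of Marshwick, 1 Jan – 15 May 2013: 135 days → €251000 × 4.25% × 135/365 = €3945.5137
The Parish of Westmead, 16 May – 31 Dec 2013: 230 days → €251000 × 3.8% × 230/365 = €6010.2466
Total = €9955.7603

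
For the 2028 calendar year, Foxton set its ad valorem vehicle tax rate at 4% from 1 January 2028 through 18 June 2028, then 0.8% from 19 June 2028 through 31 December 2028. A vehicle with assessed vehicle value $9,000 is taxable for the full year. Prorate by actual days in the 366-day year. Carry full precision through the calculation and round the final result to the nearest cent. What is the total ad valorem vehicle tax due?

$205.77

1 January – 18 June 2028: 170 days at 4% → $9,000 × 4% × 170/366 = $167.2131
19 June – 31 December 2028: 196 days at 0.8% → $9,000 × 0.8% × 196/366 = $38.5574
Total = $205.7705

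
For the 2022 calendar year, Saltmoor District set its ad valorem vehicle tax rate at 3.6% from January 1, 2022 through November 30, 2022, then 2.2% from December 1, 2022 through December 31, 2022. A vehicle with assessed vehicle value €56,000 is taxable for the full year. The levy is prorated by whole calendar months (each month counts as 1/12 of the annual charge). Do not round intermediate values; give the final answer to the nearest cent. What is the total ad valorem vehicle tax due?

€1,950.67

January 1 – November 30, 2022: 11 months at 3.6% → €56,000 × 3.6% × 11/12 = €1,848.0000
December 1 – December 31, 2022: 1 month at 2.2% → €56,000 × 2.2% × 1/12 = €102.6667
Total = €1,950.6667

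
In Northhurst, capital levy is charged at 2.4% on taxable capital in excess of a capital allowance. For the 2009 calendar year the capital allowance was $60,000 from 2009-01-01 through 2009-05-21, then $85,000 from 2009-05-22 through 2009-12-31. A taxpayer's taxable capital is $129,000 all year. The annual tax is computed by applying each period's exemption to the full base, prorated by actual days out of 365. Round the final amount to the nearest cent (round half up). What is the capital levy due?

$1,287.78

2009-01-01 to 2009-05-21: 141 days, exemption $60,000 → ($129,000 − $60,000) × 2.4% × 141/365 = $639.7151
2009-05-22 to 2009-12-31: 224 days, exemption $85,000 → ($129,000 − $85,000) × 2.4% × 224/365 = $648.0658
Total = $1,287.7808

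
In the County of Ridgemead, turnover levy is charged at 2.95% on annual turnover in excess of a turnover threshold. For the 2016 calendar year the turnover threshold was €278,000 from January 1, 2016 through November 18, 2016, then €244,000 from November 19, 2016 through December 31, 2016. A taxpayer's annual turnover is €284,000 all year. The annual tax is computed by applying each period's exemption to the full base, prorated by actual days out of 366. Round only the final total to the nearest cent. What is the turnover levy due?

€294.84

January 1 – November 18, 2016: 323 days, exemption €278,000 → (€284,000 − €278,000) × 2.95% × 323/366 = €156.2049
November 19 – December 31, 2016: 43 days, exemption €244,000 → (€284,000 − €244,000) × 2.95% × 43/366 = €138.6339
Total = €294.8388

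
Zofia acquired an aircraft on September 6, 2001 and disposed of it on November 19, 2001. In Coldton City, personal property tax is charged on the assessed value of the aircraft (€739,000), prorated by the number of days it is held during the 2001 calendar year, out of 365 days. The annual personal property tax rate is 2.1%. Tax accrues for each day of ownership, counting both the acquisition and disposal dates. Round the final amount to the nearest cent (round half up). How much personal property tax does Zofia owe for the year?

Days held (September 6 – November 19, 2001): 75 out of 365
Tax = €739,000 × 2.1% × 75/365 = €3,188.8356

€3,188.84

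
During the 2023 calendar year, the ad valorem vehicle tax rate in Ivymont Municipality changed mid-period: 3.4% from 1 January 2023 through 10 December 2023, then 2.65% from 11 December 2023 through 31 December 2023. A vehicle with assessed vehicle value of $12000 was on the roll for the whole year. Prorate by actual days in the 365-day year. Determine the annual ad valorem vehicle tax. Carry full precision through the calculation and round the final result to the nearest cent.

$402.82

1 January – 10 December 2023: 344 days at 3.4% → $12000 × 3.4% × 344/365 = $384.5260
11 December – 31 December 2023: 21 days at 2.65% → $12000 × 2.65% × 21/365 = $18.2959
Total = $402.8219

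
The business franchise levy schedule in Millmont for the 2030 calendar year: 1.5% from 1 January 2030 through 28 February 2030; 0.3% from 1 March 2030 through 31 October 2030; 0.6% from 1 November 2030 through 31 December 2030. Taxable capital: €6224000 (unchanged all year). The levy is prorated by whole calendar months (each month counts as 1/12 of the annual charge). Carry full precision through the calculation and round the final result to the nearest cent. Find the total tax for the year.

€34232.00

1 January – 28 February 2030: 2 months at 1.5% → €6224000 × 1.5% × 2/12 = €15560.0000
1 March – 31 October 2030: 8 months at 0.3% → €6224000 × 0.3% × 8/12 = €12448.0000
1 November – 31 December 2030: 2 months at 0.6% → €6224000 × 0.6% × 2/12 = €6224.0000
Total = €34232.0000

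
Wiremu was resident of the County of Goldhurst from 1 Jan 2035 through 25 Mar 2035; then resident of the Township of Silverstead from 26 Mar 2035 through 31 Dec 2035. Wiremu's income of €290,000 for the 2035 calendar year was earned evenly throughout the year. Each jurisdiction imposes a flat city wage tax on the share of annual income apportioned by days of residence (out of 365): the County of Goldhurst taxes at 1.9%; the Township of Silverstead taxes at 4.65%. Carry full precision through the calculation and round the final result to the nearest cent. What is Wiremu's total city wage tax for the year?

€11,649.66

The County of Goldhurst, 1 Jan – 25 Mar 2035: 84 days → €290,000 × 1.9% × 84/365 = €1,268.0548
The Township of Silverstead, 26 Mar – 31 Dec 2035: 281 days → €290,000 × 4.65% × 281/365 = €10,381.6027
Total = €11,649.6575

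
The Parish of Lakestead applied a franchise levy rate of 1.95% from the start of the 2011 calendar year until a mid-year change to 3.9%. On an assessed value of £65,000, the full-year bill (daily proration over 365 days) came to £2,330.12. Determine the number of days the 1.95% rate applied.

Let d = days at the first rate; then 365 − d days at the second rate.
£65,000 × [1.95%·d + 3.9%·(365−d)] / 365 = £2,330.12
Solving gives d = 59, so the new rate took effect on 1 March 2011.

59 days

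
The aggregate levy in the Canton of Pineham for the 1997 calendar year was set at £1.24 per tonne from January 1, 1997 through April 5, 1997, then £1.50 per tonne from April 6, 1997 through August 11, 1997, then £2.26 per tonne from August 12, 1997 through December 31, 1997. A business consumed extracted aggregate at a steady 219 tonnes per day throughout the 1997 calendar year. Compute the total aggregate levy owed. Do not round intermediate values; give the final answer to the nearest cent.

January 1 – April 5, 1997: 95 days × 219 tonnes/day = 20,805 tonnes at £1.24/tonne → £25,798.20
April 6 – August 11, 1997: 128 days × 219 tonnes/day = 28,032 tonnes at £1.50/tonne → £42,048.00
August 12 – December 31, 1997: 142 days × 219 tonnes/day = 31,098 tonnes at £2.26/tonne → £70,281.48

£138,127.68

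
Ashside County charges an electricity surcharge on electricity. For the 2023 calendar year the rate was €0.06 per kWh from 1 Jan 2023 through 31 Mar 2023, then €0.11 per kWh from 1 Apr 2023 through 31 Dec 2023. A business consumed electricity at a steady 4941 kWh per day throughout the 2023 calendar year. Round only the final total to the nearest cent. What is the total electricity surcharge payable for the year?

1 Jan – 31 Mar 2023: 90 days × 4941 kWh/day = 444,690 kWh at €0.06/kWh → €26,681.40
1 Apr – 31 Dec 2023: 275 days × 4941 kWh/day = 1,358,775 kWh at €0.11/kWh → €149,465.25

€176,146.65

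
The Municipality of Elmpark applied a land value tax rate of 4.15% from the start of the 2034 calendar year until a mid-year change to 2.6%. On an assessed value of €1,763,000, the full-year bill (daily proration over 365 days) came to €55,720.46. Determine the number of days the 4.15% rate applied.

Let d = days at the first rate; then 365 − d days at the second rate.
€1,763,000 × [4.15%·d + 2.6%·(365−d)] / 365 = €55,720.46
Solving gives d = 132, so the new rate took effect on May 13, 2034.

132 days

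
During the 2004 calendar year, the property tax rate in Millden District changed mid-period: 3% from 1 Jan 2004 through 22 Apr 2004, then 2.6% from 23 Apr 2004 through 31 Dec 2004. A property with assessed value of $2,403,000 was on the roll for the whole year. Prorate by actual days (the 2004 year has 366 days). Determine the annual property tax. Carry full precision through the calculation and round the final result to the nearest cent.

1 Jan – 22 Apr 2004: 113 days at 3% → $2,403,000 × 3% × 113/366 = $22,257.2951
23 Apr – 31 Dec 2004: 253 days at 2.6% → $2,403,000 × 2.6% × 253/366 = $43,188.3443
Total = $65,445.6393

$65,445.64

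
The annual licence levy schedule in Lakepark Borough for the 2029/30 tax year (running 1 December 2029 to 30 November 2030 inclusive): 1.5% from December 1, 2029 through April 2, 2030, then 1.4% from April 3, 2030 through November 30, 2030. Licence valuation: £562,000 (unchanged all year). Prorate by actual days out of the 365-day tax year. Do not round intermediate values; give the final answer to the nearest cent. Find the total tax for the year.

December 1, 2029 – April 2, 2030: 123 days at 1.5% → £562,000 × 1.5% × 123/365 = £2,840.7945
April 3 – November 30, 2030: 242 days at 1.4% → £562,000 × 1.4% × 242/365 = £5,216.5918
Total = £8,057.3863

£8,057.39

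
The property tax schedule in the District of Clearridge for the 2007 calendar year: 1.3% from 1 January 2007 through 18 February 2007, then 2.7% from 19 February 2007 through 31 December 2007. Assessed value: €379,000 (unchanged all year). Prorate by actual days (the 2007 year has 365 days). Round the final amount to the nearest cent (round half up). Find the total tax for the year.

€9,520.69

1 January – 18 February 2007: 49 days at 1.3% → €379,000 × 1.3% × 49/365 = €661.4329
19 February – 31 December 2007: 316 days at 2.7% → €379,000 × 2.7% × 316/365 = €8,859.2548
Total = €9,520.6877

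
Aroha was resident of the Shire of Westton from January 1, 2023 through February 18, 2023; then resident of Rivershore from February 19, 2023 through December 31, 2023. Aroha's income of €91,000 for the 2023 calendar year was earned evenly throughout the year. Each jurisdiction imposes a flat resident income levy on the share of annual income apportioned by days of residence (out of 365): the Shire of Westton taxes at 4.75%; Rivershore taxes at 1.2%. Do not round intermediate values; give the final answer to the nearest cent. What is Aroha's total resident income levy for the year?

€1,525.68

The Shire of Westton, January 1 – February 18, 2023: 49 days → €91,000 × 4.75% × 49/365 = €580.2808
Rivershore, February 19 – December 31, 2023: 316 days → €91,000 × 1.2% × 316/365 = €945.4027
Total = €1,525.6836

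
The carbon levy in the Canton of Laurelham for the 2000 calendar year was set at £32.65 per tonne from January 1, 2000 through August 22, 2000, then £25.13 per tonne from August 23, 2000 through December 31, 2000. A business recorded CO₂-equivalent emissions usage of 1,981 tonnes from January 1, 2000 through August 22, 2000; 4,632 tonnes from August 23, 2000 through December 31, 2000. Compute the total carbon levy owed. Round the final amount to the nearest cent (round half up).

£181,081.81

January 1 – August 22, 2000: 1,981 tonnes at £32.65/tonne → £64,679.65
August 23 – December 31, 2000: 4,632 tonnes at £25.13/tonne → £116,402.16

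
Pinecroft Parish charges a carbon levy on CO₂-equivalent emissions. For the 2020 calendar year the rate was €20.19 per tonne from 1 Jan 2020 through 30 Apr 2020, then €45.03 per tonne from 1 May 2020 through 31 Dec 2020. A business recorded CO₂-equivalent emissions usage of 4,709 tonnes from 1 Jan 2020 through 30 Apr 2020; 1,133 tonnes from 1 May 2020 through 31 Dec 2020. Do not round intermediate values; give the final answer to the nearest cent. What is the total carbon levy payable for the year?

1 Jan – 30 Apr 2020: 4,709 tonnes at €20.19/tonne → €95,074.71
1 May – 31 Dec 2020: 1,133 tonnes at €45.03/tonne → €51,018.99

€146,093.70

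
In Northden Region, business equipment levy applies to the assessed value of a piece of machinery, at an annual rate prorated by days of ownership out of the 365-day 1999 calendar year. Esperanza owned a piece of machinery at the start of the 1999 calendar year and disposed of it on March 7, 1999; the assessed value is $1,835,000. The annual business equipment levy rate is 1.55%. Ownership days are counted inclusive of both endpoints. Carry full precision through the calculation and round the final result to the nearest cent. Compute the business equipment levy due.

$5,143.03

Days held (January 1 – March 7, 1999): 66 out of 365
Tax = $1,835,000 × 1.55% × 66/365 = $5,143.0274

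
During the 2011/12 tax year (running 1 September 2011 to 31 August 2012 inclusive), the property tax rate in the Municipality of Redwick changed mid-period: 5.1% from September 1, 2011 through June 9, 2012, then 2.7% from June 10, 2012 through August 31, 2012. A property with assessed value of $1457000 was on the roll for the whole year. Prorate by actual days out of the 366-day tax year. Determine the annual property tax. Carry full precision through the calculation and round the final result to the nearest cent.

September 1, 2011 – June 9, 2012: 283 days at 5.1% → $1457000 × 5.1% × 283/366 = $57455.9590
June 10 – August 31, 2012: 83 days at 2.7% → $1457000 × 2.7% × 83/366 = $8921.1393
Total = $66377.0984

$66377.10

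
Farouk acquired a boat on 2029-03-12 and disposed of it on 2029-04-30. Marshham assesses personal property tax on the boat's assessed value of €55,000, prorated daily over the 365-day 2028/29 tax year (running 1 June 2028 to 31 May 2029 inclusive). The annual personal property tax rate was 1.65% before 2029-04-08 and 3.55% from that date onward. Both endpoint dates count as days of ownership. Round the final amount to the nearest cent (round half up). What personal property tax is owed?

€190.16

2029-03-12 to 2029-04-07: 27 days at 1.65% → €55,000 × 1.65% × 27/365 = €67.1301
2029-04-08 to 2029-04-30: 23 days at 3.55% → €55,000 × 3.55% × 23/365 = €123.0342
Total = €190.1644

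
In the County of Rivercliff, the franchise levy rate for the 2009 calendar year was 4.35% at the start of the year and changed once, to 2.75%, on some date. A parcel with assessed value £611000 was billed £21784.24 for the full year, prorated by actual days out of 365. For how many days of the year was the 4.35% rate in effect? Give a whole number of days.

Let d = days at the first rate; then 365 − d days at the second rate.
£611000 × [4.35%·d + 2.75%·(365−d)] / 365 = £21784.24
Solving gives d = 186, so the new rate took effect on July 6, 2009.

186 days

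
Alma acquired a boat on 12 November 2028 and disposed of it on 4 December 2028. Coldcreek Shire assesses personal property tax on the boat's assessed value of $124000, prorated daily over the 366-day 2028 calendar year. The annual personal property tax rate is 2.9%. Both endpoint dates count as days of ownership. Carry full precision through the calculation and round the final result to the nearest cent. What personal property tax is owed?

$225.98

Days held (12 November – 4 December 2028): 23 out of 366
Tax = $124000 × 2.9% × 23/366 = $225.9781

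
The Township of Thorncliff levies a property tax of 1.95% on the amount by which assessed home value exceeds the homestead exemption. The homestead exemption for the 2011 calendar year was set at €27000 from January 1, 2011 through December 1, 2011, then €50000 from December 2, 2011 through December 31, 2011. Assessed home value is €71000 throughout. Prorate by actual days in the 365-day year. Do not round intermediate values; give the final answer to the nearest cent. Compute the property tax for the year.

January 1 – December 1, 2011: 335 days, exemption €27000 → (€71000 − €27000) × 1.95% × 335/365 = €787.4795
December 2 – December 31, 2011: 30 days, exemption €50000 → (€71000 − €50000) × 1.95% × 30/365 = €33.6575
Total = €821.1370

€821.14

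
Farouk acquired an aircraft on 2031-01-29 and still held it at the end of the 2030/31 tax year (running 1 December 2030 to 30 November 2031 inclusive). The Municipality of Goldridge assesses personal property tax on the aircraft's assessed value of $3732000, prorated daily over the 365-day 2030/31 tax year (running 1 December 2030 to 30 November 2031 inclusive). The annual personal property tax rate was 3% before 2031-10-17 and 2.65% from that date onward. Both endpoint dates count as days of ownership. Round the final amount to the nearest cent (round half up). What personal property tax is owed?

$92251.97

2031-01-29 to 2031-10-16: 261 days at 3% → $3732000 × 3% × 261/365 = $80059.0685
2031-10-17 to 2031-11-30: 45 days at 2.65% → $3732000 × 2.65% × 45/365 = $12192.9041
Total = $92251.9726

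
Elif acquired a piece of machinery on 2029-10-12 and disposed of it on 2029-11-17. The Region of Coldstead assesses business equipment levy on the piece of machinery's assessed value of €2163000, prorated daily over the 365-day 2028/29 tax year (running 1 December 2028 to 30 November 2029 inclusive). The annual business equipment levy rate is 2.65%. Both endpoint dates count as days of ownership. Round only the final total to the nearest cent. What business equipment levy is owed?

Days held (2029-10-12 to 2029-11-17): 37 out of 365
Tax = €2163000 × 2.65% × 37/365 = €5810.4699

€5810.47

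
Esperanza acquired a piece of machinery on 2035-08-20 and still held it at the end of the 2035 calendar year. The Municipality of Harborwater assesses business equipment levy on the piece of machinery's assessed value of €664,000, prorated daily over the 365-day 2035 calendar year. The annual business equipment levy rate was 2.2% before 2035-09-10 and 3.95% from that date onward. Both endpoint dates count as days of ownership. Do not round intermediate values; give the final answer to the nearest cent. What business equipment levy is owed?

€8,960.36

2035-08-20 to 2035-09-09: 21 days at 2.2% → €664,000 × 2.2% × 21/365 = €840.4603
2035-09-10 to 2035-12-31: 113 days at 3.95% → €664,000 × 3.95% × 113/365 = €8,119.9014
Total = €8,960.3616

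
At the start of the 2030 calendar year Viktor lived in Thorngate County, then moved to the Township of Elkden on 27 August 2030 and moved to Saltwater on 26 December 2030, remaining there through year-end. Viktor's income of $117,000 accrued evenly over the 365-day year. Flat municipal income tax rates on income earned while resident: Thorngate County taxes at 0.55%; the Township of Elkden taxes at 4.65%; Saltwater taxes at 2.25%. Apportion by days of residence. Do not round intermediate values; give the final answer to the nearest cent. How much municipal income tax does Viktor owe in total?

Thorngate County, 1 January – 26 August 2030: 238 days → $117,000 × 0.55% × 238/365 = $419.5973
The Township of Elkden, 27 August – 25 December 2030: 121 days → $117,000 × 4.65% × 121/365 = $1,803.5630
Saltwater, 26 December – 31 December 2030: 6 days → $117,000 × 2.25% × 6/365 = $43.2740
Total = $2,266.4342

$2,266.43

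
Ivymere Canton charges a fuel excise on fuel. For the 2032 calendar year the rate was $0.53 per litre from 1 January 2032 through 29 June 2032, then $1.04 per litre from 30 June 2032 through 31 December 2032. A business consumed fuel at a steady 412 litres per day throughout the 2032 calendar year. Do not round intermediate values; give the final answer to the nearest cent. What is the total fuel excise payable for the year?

1 January – 29 June 2032: 181 days × 412 litres/day = 74,572 litres at $0.53/litre → $39,523.16
30 June – 31 December 2032: 185 days × 412 litres/day = 76,220 litres at $1.04/litre → $79,268.80

$118,791.96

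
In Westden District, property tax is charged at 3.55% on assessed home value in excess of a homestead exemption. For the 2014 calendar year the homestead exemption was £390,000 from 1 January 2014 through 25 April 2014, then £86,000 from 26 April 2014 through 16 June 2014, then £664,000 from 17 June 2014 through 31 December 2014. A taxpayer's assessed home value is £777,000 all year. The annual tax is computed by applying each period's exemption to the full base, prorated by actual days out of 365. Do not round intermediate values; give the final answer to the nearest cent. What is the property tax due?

1 January – 25 April 2014: 115 days, exemption £390,000 → (£777,000 − £390,000) × 3.55% × 115/365 = £4,328.5685
26 April – 16 June 2014: 52 days, exemption £86,000 → (£777,000 − £86,000) × 3.55% × 52/365 = £3,494.7562
17 June – 31 December 2014: 198 days, exemption £664,000 → (£777,000 − £664,000) × 3.55% × 198/365 = £2,176.1014
Total = £9,999.4260

£9,999.43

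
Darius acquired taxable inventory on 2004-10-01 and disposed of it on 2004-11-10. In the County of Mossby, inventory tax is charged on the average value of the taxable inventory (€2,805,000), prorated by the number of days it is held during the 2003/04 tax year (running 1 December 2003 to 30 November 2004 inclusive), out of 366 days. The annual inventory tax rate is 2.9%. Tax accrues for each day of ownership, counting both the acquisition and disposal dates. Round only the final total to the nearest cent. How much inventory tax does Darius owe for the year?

Days held (2004-10-01 to 2004-11-10): 41 out of 366
Tax = €2,805,000 × 2.9% × 41/366 = €9,112.4180

€9,112.42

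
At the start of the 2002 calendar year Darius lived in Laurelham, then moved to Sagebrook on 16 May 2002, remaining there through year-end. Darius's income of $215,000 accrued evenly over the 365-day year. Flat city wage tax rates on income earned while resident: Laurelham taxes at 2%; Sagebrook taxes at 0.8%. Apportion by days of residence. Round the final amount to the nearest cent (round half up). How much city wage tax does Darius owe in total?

$2,674.25

Laurelham, 1 January – 15 May 2002: 135 days → $215,000 × 2% × 135/365 = $1,590.4110
Sagebrook, 16 May – 31 December 2002: 230 days → $215,000 × 0.8% × 230/365 = $1,083.8356
Total = $2,674.2466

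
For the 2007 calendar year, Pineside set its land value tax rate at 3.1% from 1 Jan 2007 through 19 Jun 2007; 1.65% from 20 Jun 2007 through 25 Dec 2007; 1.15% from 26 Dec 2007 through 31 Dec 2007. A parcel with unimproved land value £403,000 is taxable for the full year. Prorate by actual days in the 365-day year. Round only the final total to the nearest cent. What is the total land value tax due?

£9,338.01

1 Jan – 19 Jun 2007: 170 days at 3.1% → £403,000 × 3.1% × 170/365 = £5,818.6575
20 Jun – 25 Dec 2007: 189 days at 1.65% → £403,000 × 1.65% × 189/365 = £3,443.1658
26 Dec – 31 Dec 2007: 6 days at 1.15% → £403,000 × 1.15% × 6/365 = £76.1836
Total = £9,338.0068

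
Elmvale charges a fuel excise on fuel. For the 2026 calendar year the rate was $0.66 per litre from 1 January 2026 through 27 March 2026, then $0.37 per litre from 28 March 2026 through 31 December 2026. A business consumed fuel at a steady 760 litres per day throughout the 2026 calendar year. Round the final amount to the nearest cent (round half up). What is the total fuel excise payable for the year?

1 January – 27 March 2026: 86 days × 760 litres/day = 65,360 litres at $0.66/litre → $43137.60
28 March – 31 December 2026: 279 days × 760 litres/day = 212,040 litres at $0.37/litre → $78454.80

$121592.40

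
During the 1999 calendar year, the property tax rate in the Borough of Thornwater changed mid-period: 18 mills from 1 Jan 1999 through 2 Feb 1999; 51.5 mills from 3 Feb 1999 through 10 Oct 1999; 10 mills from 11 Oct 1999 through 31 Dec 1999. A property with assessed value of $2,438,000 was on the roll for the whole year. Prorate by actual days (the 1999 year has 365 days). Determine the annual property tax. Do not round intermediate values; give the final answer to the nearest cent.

1 Jan – 2 Feb 1999: 33 days at 18 mills → $2,438,000 × 1.8% × 33/365 = $3,967.5945
3 Feb – 10 Oct 1999: 250 days at 51.5 mills → $2,438,000 × 5.15% × 250/365 = $85,997.9452
11 Oct – 31 Dec 1999: 82 days at 10 mills → $2,438,000 × 1% × 82/365 = $5,477.1507
Total = $95,442.6904

$95,442.69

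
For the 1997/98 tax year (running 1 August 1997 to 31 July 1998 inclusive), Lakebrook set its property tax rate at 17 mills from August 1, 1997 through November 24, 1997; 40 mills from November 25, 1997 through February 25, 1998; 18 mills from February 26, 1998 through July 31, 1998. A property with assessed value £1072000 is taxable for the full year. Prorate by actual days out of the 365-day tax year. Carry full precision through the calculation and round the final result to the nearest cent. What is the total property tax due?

£24964.38

August 1 – November 24, 1997: 116 days at 17 mills → £1072000 × 1.7% × 116/365 = £5791.7370
November 25, 1997 – February 25, 1998: 93 days at 40 mills → £1072000 × 4% × 93/365 = £10925.5890
February 26 – July 31, 1998: 156 days at 18 mills → £1072000 × 1.8% × 156/365 = £8247.0575
Total = £24964.3836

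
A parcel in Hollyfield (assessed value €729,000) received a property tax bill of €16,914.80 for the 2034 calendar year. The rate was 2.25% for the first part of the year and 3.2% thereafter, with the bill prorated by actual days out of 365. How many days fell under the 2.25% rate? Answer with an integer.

338 days

Let d = days at the first rate; then 365 − d days at the second rate.
€729,000 × [2.25%·d + 3.2%·(365−d)] / 365 = €16,914.80
Solving gives d = 338, so the new rate took effect on 5 Dec 2034.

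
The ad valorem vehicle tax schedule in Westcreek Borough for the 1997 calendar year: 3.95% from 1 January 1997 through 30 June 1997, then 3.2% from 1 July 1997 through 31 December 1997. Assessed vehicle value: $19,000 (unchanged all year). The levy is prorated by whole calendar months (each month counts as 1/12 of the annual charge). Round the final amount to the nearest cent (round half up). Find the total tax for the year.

1 January – 30 June 1997: 6 months at 3.95% → $19,000 × 3.95% × 6/12 = $375.2500
1 July – 31 December 1997: 6 months at 3.2% → $19,000 × 3.2% × 6/12 = $304.0000
Total = $679.2500

$679.25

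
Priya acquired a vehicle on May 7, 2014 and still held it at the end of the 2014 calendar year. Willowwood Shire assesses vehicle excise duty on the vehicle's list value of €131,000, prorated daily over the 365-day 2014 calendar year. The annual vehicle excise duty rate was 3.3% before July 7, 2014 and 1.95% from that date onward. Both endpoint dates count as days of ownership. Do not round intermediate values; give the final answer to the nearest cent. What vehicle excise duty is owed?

May 7 – July 6, 2014: 61 days at 3.3% → €131,000 × 3.3% × 61/365 = €722.4740
July 7 – December 31, 2014: 178 days at 1.95% → €131,000 × 1.95% × 178/365 = €1,245.7562
Total = €1,968.2301

€1,968.23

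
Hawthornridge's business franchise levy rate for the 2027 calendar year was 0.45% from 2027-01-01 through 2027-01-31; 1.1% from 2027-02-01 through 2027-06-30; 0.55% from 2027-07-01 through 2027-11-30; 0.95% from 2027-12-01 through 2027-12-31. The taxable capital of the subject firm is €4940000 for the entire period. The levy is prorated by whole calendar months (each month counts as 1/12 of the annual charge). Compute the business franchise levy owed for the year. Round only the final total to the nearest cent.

2027-01-01 to 2027-01-31: 1 month at 0.45% → €4940000 × 0.45% × 1/12 = €1852.5000
2027-02-01 to 2027-06-30: 5 months at 1.1% → €4940000 × 1.1% × 5/12 = €22641.6667
2027-07-01 to 2027-11-30: 5 months at 0.55% → €4940000 × 0.55% × 5/12 = €11320.8333
2027-12-01 to 2027-12-31: 1 month at 0.95% → €4940000 × 0.95% × 1/12 = €3910.8333
Total = €39725.8333

€39725.83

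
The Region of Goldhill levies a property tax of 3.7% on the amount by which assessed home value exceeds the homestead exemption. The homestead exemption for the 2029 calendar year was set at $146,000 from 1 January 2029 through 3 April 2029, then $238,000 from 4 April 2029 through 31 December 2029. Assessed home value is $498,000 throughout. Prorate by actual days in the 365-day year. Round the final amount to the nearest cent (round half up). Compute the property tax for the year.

1 January – 3 April 2029: 93 days, exemption $146,000 → ($498,000 − $146,000) × 3.7% × 93/365 = $3,318.4438
4 April – 31 December 2029: 272 days, exemption $238,000 → ($498,000 − $238,000) × 3.7% × 272/365 = $7,168.8767
Total = $10,487.3205

$10,487.32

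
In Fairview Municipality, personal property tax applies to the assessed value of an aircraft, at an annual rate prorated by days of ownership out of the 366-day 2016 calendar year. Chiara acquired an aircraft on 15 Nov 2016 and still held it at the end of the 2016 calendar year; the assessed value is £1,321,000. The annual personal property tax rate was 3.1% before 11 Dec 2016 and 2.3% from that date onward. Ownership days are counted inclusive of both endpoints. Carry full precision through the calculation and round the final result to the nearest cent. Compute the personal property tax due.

£4,652.37

15 Nov – 10 Dec 2016: 26 days at 3.1% → £1,321,000 × 3.1% × 26/366 = £2,909.0874
11 Dec – 31 Dec 2016: 21 days at 2.3% → £1,321,000 × 2.3% × 21/366 = £1,743.2869
Total = £4,652.3743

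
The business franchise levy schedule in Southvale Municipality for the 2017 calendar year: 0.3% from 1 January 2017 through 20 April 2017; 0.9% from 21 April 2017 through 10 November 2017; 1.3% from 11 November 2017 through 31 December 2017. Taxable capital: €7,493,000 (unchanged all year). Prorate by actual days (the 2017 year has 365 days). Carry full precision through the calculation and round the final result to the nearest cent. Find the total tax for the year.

€58,075.88

1 January – 20 April 2017: 110 days at 0.3% → €7,493,000 × 0.3% × 110/365 = €6,774.4932
21 April – 10 November 2017: 204 days at 0.9% → €7,493,000 × 0.9% × 204/365 = €37,690.8164
11 November – 31 December 2017: 51 days at 1.3% → €7,493,000 × 1.3% × 51/365 = €13,610.5726
Total = €58,075.8822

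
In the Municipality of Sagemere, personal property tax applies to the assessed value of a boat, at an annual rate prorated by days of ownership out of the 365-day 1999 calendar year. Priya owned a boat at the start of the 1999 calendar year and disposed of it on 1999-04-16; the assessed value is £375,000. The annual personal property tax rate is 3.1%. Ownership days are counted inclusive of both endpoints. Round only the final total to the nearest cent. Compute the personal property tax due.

£3,376.03

Days held (1999-01-01 to 1999-04-16): 106 out of 365
Tax = £375,000 × 3.1% × 106/365 = £3,376.0274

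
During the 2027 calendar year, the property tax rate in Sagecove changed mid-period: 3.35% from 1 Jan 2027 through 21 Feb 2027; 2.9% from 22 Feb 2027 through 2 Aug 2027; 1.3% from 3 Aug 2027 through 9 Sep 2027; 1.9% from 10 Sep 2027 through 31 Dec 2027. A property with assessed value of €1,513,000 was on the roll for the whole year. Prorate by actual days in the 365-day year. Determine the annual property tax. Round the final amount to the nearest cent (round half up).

€37,642.61

1 Jan – 21 Feb 2027: 52 days at 3.35% → €1,513,000 × 3.35% × 52/365 = €7,220.9479
22 Feb – 2 Aug 2027: 162 days at 2.9% → €1,513,000 × 2.9% × 162/365 = €19,474.1753
3 Aug – 9 Sep 2027: 38 days at 1.3% → €1,513,000 × 1.3% × 38/365 = €2,047.7315
10 Sep – 31 Dec 2027: 113 days at 1.9% → €1,513,000 × 1.9% × 113/365 = €8,899.7562
Total = €37,642.6110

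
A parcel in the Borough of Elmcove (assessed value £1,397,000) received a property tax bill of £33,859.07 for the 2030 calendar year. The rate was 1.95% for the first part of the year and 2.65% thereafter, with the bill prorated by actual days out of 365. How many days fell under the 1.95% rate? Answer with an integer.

Let d = days at the first rate; then 365 − d days at the second rate.
£1,397,000 × [1.95%·d + 2.65%·(365−d)] / 365 = £33,859.07
Solving gives d = 118, so the new rate took effect on 29 Apr 2030.

118 days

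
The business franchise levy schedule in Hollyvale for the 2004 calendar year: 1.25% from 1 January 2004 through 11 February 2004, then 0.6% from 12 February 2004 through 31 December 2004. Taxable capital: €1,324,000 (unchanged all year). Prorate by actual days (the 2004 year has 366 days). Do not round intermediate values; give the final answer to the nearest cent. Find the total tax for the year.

€8,931.57

1 January – 11 February 2004: 42 days at 1.25% → €1,324,000 × 1.25% × 42/366 = €1,899.1803
12 February – 31 December 2004: 324 days at 0.6% → €1,324,000 × 0.6% × 324/366 = €7,032.3934
Total = €8,931.5738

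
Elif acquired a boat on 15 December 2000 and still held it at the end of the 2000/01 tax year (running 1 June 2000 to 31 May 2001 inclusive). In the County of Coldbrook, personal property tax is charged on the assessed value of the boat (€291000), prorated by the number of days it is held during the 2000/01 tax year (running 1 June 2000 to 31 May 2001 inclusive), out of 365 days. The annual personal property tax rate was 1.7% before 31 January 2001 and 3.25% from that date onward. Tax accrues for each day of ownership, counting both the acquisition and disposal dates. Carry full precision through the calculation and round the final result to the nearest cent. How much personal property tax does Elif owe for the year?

€3772.24

15 December 2000 – 30 January 2001: 47 days at 1.7% → €291000 × 1.7% × 47/365 = €637.0110
31 January – 31 May 2001: 121 days at 3.25% → €291000 × 3.25% × 121/365 = €3135.2260
Total = €3772.2370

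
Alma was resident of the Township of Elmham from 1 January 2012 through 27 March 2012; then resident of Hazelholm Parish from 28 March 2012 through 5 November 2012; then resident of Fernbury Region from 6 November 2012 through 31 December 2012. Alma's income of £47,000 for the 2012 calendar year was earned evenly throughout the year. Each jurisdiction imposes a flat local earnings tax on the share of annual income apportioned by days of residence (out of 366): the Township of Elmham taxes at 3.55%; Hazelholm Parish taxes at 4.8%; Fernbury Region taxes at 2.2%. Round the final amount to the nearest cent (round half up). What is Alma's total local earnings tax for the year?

£1,929.38

The Township of Elmham, 1 January – 27 March 2012: 87 days → £47,000 × 3.55% × 87/366 = £396.6107
Hazelholm Parish, 28 March – 5 November 2012: 223 days → £47,000 × 4.8% × 223/366 = £1,374.5574
Fernbury Region, 6 November – 31 December 2012: 56 days → £47,000 × 2.2% × 56/366 = £158.2077
Total = £1,929.3757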